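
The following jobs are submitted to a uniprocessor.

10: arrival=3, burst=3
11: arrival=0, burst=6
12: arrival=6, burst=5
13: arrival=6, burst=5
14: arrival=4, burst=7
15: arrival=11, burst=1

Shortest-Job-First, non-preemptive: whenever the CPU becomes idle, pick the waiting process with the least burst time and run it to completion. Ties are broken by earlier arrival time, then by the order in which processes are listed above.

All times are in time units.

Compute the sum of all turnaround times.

61

Gantt: | 11 0-6 | 10 6-9 | 12 9-14 | 15 14-15 | 13 15-20 | 14 20-27 |
Completion: 10=9  11=6  12=14  13=20  14=27  15=15
Turnaround = completion − arrival: 10=6, 11=6, 12=8, 13=14, 14=23, 15=4
Total turnaround = 6 + 6 + 8 + 14 + 23 + 4 = 61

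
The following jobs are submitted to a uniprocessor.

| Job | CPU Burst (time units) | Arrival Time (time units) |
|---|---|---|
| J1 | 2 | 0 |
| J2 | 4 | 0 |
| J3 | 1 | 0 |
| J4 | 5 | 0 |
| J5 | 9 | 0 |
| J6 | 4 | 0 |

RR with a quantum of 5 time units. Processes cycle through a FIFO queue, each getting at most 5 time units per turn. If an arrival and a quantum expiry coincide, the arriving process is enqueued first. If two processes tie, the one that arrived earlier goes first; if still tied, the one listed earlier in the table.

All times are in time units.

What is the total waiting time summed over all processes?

48

Gantt: | J1 0-2 | J2 2-6 | J3 6-7 | J4 7-12 | J5 12-17 | J6 17-21 | J5 21-25 |
Completion: J1=2  J2=6  J3=7  J4=12  J5=25  J6=21
Waiting = turnaround − burst: J1=0, J2=2, J3=6, J4=7, J5=16, J6=17
Total waiting = 0 + 2 + 6 + 7 + 16 + 17 = 48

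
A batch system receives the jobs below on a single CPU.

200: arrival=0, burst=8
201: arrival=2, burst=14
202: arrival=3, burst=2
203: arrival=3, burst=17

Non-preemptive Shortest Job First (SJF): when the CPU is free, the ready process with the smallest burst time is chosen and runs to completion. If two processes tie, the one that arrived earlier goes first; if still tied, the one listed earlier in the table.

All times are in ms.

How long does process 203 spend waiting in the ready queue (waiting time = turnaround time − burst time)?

21

Gantt: | 200 0-8 | 202 8-10 | 201 10-24 | 203 24-41 |
Completion: 200=8  201=24  202=10  203=41
Turnaround (C−A): 200=8  201=22  202=7  203=38
Waiting(203) = turnaround − burst = 38 − 17 = 21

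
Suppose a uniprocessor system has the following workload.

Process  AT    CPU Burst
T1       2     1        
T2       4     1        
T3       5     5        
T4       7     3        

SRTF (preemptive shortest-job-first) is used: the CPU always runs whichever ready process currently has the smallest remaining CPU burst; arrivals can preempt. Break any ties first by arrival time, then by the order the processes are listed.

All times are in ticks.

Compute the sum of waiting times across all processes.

3

Gantt: | idle 0-2 | T1 2-3 | idle 3-4 | T2 4-5 | T3 5-10 | T4 10-13 |
Completion: T1=3  T2=5  T3=10  T4=13
Turnaround (C−A): T1=1  T2=1  T3=5  T4=6
Waiting = turnaround − burst: T1=0, T2=0, T3=0, T4=3
Total waiting = 0 + 0 + 0 + 3 = 3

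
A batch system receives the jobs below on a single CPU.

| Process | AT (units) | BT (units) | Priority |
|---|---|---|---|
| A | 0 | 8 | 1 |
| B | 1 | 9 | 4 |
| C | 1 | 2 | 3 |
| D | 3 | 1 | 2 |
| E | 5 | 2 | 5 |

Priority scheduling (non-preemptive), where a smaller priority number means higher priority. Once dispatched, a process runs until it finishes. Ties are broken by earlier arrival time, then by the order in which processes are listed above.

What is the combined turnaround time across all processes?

60

Gantt: | A 0-8 | D 8-9 | C 9-11 | B 11-20 | E 20-22 |
Completion: A=8  B=20  C=11  D=9  E=22
Turnaround (C−A): A=8  B=19  C=10  D=6  E=17
Turnaround = completion − arrival: A=8, B=19, C=10, D=6, E=17
Total turnaround = 8 + 19 + 10 + 6 + 17 = 60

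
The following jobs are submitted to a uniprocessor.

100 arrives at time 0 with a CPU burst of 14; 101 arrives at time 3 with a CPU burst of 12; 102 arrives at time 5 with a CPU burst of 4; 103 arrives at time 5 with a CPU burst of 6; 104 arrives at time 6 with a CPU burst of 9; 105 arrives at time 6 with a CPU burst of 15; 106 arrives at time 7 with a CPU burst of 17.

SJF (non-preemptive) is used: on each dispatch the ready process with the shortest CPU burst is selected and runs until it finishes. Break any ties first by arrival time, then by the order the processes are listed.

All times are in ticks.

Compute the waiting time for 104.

18

Schedule: | 100 0-14 | 102 14-18 | 103 18-24 | 104 24-33 | 101 33-45 | 105 45-60 | 106 60-77 |
Completion: 100=14  101=45  102=18  103=24  104=33  105=60  106=77
Waiting(104) = turnaround − burst = 27 − 9 = 18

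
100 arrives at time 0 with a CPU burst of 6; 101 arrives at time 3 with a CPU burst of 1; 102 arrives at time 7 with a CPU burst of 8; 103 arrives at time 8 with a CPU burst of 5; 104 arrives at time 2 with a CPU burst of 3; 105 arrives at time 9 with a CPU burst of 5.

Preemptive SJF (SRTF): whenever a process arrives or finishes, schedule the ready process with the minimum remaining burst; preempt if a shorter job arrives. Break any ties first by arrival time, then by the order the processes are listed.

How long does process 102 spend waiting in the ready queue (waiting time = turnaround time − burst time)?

Schedule: | 100 0-2 | 104 2-3 | 101 3-4 | 104 4-6 | 100 6-10 | 103 10-15 | 105 15-20 | 102 20-28 |
Completion: 100=10  101=4  102=28  103=15  104=6  105=20
Turnaround (C−A): 100=10  101=1  102=21  103=7  104=4  105=11
Waiting(102) = turnaround − burst = 21 − 8 = 13

13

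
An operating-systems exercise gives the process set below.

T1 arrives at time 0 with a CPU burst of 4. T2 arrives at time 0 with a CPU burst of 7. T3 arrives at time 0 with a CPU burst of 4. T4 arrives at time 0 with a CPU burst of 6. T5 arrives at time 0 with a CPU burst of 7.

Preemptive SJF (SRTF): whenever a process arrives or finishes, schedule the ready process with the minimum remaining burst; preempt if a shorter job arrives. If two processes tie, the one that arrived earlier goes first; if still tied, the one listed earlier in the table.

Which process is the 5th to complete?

Schedule: | T1 0-4 | T3 4-8 | T4 8-14 | T2 14-21 | T5 21-28 |
Completion: T1=4  T2=21  T3=8  T4=14  T5=28
Finish order: T1 → T3 → T4 → T2 → T5

T5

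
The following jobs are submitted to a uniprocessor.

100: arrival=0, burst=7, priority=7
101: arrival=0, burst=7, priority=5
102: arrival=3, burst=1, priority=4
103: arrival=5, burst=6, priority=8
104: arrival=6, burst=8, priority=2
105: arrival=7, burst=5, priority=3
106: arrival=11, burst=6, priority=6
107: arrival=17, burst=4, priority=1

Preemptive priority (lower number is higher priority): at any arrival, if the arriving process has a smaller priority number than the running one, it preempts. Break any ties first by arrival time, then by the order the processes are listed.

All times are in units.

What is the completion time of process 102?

4

Gantt: | 101 0-3 | 102 3-4 | 101 4-6 | 104 6-14 | 105 14-17 | 107 17-21 | 105 21-23 | 101 23-25 | 106 25-31 | 100 31-38 | 103 38-44 |
Completion: 100=38  101=25  102=4  103=44  104=14  105=23  106=31  107=21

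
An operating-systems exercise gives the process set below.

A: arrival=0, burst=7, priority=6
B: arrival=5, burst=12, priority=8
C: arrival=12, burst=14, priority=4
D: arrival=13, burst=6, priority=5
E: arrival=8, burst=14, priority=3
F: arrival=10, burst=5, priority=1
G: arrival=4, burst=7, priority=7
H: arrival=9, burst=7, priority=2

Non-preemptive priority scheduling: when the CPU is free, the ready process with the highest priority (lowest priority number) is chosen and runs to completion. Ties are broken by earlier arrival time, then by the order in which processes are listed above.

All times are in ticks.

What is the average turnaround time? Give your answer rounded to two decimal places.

Gantt: | A 0-7 | G 7-14 | F 14-19 | H 19-26 | E 26-40 | C 40-54 | D 54-60 | B 60-72 |
Completion: A=7  B=72  C=54  D=60  E=40  F=19  G=14  H=26
Turnaround (C−A): A=7  B=67  C=42  D=47  E=32  F=9  G=10  H=17
Turnaround times: A=7, B=67, C=42, D=47, E=32, F=9, G=10, H=17
Average turnaround = (7+67+42+47+32+9+10+17) / 8 = 231/8 = 28.88

28.88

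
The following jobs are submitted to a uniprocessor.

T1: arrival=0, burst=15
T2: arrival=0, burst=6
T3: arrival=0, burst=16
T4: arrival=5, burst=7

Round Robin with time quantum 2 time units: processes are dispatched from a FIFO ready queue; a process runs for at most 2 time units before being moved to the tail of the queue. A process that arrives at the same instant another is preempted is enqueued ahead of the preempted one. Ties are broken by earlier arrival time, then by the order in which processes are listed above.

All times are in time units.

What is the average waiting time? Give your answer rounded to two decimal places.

Schedule: | T1 0-2 | T2 2-4 | T3 4-6 | T1 6-8 | T2 8-10 | T4 10-12 | T3 12-14 | T1 14-16 | T2 16-18 | T4 18-20 | T3 20-22 | T1 22-24 | T4 24-26 | T3 26-28 | T1 28-30 | T4 30-31 | T3 31-33 | T1 33-35 | T3 35-37 | T1 37-39 | T3 39-41 | T1 41-42 | T3 42-44 |
Completion: T1=42  T2=18  T3=44  T4=31
Waiting times: T1=27, T2=12, T3=28, T4=19
Average waiting = (27+12+28+19) / 4 = 86/4 = 21.50

21.50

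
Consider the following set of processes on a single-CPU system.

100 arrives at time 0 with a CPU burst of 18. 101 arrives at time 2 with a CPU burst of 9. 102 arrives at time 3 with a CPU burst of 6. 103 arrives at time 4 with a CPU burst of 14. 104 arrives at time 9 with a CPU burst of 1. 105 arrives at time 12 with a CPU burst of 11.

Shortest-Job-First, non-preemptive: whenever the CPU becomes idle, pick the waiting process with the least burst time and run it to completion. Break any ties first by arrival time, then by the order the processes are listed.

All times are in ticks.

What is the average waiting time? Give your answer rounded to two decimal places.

18.50

Schedule: | 100 0-18 | 104 18-19 | 102 19-25 | 101 25-34 | 105 34-45 | 103 45-59 |
Completion: 100=18  101=34  102=25  103=59  104=19  105=45
Waiting times: 100=0, 101=23, 102=16, 103=41, 104=9, 105=22
Average waiting = (0+23+16+41+9+22) / 6 = 111/6 = 18.50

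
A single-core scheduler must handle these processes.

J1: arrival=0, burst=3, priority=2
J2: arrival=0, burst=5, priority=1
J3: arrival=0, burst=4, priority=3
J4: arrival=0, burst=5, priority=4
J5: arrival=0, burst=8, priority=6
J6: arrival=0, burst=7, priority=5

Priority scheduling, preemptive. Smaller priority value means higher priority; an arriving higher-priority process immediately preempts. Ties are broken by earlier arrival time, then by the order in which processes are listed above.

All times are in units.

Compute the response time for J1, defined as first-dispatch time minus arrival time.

5

Gantt: | J2 0-5 | J1 5-8 | J3 8-12 | J4 12-17 | J6 17-24 | J5 24-32 |
Completion: J1=8  J2=5  J3=12  J4=17  J5=32  J6=24
Turnaround (C−A): J1=8  J2=5  J3=12  J4=17  J5=32  J6=24
Response(J1) = first start − arrival = 5 − 0 = 5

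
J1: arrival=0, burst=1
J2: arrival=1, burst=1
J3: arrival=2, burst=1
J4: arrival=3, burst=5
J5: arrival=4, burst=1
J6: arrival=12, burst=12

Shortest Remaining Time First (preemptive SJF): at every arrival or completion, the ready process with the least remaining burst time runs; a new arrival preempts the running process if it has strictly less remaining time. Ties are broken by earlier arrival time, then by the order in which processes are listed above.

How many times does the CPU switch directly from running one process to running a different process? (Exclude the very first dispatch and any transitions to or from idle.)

Timeline: | J1 0-1 | J2 1-2 | J3 2-3 | J4 3-4 | J5 4-5 | J4 5-9 | idle 9-12 | J6 12-24 |
Completion: J1=1  J2=2  J3=3  J4=9  J5=5  J6=24

5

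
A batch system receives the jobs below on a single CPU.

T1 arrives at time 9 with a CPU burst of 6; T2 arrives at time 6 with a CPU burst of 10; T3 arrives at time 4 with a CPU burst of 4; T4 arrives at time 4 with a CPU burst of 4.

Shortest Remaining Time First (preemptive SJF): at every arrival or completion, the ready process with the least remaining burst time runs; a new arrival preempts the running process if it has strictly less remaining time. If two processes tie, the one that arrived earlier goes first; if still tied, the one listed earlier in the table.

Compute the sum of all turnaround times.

Timeline: | idle 0-4 | T3 4-8 | T4 8-12 | T1 12-18 | T2 18-28 |
Completion: T1=18  T2=28  T3=8  T4=12
Turnaround = completion − arrival: T1=9, T2=22, T3=4, T4=8
Total turnaround = 9 + 22 + 4 + 8 = 43

43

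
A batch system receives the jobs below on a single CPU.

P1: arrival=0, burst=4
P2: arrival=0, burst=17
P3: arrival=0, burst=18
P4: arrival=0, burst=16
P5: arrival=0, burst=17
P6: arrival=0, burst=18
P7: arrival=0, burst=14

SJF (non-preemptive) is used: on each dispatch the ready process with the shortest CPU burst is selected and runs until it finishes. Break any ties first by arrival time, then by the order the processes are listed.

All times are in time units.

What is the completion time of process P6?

104

Schedule: | P1 0-4 | P7 4-18 | P4 18-34 | P2 34-51 | P5 51-68 | P3 68-86 | P6 86-104 |
Completion: P1=4  P2=51  P3=86  P4=34  P5=68  P6=104  P7=18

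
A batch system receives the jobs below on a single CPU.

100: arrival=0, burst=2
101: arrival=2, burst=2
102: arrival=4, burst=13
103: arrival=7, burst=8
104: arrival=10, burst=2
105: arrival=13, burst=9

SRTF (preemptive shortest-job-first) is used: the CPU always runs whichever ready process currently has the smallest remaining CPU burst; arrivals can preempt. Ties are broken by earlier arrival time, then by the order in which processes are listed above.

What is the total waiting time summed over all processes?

Schedule: | 100 0-2 | 101 2-4 | 102 4-7 | 103 7-10 | 104 10-12 | 103 12-17 | 105 17-26 | 102 26-36 |
Completion: 100=2  101=4  102=36  103=17  104=12  105=26
Waiting = turnaround − burst: 100=0, 101=0, 102=19, 103=2, 104=0, 105=4
Total waiting = 0 + 0 + 19 + 2 + 0 + 4 = 25

25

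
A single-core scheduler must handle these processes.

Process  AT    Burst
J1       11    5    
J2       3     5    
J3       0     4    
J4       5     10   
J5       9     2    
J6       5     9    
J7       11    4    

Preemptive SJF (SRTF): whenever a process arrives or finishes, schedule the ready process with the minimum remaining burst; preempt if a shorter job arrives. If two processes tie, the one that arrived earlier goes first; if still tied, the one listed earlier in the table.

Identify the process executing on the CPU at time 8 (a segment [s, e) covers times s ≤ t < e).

J2

Gantt: | J3 0-4 | J2 4-9 | J5 9-11 | J7 11-15 | J1 15-20 | J6 20-29 | J4 29-39 |
Completion: J1=20  J2=9  J3=4  J4=39  J5=11  J6=29  J7=15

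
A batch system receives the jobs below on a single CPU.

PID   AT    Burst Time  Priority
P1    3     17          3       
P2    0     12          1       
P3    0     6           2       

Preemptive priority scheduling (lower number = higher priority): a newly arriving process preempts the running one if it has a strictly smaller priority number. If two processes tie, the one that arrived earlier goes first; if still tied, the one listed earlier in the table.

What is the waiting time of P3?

12

Schedule: | P2 0-12 | P3 12-18 | P1 18-35 |
Completion: P1=35  P2=12  P3=18
Turnaround (C−A): P1=32  P2=12  P3=18
Waiting(P3) = turnaround − burst = 18 − 6 = 12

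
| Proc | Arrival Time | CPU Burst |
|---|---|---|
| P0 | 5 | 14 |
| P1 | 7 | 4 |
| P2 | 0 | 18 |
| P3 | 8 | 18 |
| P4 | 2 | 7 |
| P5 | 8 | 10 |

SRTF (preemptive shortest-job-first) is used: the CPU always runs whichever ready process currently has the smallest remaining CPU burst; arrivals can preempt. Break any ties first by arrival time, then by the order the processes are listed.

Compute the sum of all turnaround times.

176

Schedule: | P2 0-2 | P4 2-9 | P1 9-13 | P5 13-23 | P0 23-37 | P2 37-53 | P3 53-71 |
Completion: P0=37  P1=13  P2=53  P3=71  P4=9  P5=23
Turnaround = completion − arrival: P0=32, P1=6, P2=53, P3=63, P4=7, P5=15
Total turnaround = 32 + 6 + 53 + 63 + 7 + 15 = 176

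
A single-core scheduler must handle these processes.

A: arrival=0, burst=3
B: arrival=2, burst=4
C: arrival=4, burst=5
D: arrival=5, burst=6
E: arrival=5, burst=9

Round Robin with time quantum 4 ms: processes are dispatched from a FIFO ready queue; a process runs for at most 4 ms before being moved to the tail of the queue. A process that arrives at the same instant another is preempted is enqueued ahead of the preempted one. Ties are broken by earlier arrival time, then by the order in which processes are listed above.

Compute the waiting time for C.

Schedule: | A 0-3 | B 3-7 | C 7-11 | D 11-15 | E 15-19 | C 19-20 | D 20-22 | E 22-27 |
Completion: A=3  B=7  C=20  D=22  E=27
Waiting(C) = turnaround − burst = 16 − 5 = 11

11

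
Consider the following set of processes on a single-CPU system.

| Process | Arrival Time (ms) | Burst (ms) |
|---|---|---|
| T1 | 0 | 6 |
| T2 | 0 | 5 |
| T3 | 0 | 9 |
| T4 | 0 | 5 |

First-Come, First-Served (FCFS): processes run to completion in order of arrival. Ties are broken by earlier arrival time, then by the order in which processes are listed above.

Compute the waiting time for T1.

Gantt: | T1 0-6 | T2 6-11 | T3 11-20 | T4 20-25 |
Completion: T1=6  T2=11  T3=20  T4=25
Turnaround (C−A): T1=6  T2=11  T3=20  T4=25
Waiting(T1) = turnaround − burst = 6 − 6 = 0

0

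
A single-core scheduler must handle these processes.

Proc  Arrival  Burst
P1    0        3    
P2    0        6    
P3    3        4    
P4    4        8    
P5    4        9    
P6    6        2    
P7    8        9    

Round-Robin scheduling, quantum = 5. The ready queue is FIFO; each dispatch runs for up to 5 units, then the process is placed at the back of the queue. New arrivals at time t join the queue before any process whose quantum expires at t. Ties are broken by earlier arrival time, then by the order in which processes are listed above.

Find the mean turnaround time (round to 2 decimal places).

Schedule: | P1 0-3 | P2 3-8 | P3 8-12 | P4 12-17 | P5 17-22 | P6 22-24 | P7 24-29 | P2 29-30 | P4 30-33 | P5 33-37 | P7 37-41 |
Completion: P1=3  P2=30  P3=12  P4=33  P5=37  P6=24  P7=41
Turnaround (C−A): P1=3  P2=30  P3=9  P4=29  P5=33  P6=18  P7=33
Turnaround times: P1=3, P2=30, P3=9, P4=29, P5=33, P6=18, P7=33
Average turnaround = (3+30+9+29+33+18+33) / 7 = 155/7 = 22.14

22.14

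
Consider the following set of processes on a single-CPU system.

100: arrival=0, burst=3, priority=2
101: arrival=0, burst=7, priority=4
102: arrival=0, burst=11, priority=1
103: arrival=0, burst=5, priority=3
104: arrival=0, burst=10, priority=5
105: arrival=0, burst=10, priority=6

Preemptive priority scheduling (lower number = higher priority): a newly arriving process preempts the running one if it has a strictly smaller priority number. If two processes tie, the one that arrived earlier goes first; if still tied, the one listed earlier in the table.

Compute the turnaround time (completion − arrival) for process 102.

11

Schedule: | 102 0-11 | 100 11-14 | 103 14-19 | 101 19-26 | 104 26-36 | 105 36-46 |
Completion: 100=14  101=26  102=11  103=19  104=36  105=46
Turnaround (C−A): 100=14  101=26  102=11  103=19  104=36  105=46
Turnaround(102) = completion − arrival = 11 − 0 = 11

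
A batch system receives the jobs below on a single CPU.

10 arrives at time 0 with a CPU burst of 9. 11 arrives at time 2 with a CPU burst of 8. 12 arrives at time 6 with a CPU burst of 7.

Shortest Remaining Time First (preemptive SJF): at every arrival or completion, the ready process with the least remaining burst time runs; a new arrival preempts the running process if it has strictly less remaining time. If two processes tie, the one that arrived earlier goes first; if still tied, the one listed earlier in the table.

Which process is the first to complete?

Schedule: | 10 0-9 | 12 9-16 | 11 16-24 |
Completion: 10=9  11=24  12=16
Turnaround (C−A): 10=9  11=22  12=10
Finish order: 10 → 12 → 11

10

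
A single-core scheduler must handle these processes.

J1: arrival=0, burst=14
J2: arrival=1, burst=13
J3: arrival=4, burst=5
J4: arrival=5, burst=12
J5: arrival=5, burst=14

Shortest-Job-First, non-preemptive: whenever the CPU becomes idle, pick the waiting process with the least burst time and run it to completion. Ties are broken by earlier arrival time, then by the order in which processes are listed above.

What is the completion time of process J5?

Schedule: | J1 0-14 | J3 14-19 | J4 19-31 | J2 31-44 | J5 44-58 |
Completion: J1=14  J2=44  J3=19  J4=31  J5=58
Turnaround (C−A): J1=14  J2=43  J3=15  J4=26  J5=53

58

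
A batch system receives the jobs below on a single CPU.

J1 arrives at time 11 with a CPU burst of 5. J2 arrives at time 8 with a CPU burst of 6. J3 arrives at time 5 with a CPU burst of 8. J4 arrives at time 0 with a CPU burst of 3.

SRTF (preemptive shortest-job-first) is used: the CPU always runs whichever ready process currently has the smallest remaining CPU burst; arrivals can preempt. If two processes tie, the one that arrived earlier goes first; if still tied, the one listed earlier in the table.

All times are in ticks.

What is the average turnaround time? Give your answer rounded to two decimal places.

8.50

Gantt: | J4 0-3 | idle 3-5 | J3 5-13 | J1 13-18 | J2 18-24 |
Completion: J1=18  J2=24  J3=13  J4=3
Turnaround (C−A): J1=7  J2=16  J3=8  J4=3
Turnaround times: J1=7, J2=16, J3=8, J4=3
Average turnaround = (7+16+8+3) / 4 = 34/4 = 8.50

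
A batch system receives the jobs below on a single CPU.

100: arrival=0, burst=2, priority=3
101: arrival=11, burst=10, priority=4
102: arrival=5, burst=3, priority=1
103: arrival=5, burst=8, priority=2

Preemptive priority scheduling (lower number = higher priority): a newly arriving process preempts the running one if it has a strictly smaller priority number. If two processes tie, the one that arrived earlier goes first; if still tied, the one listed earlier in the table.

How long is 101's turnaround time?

Timeline: | 100 0-2 | idle 2-5 | 102 5-8 | 103 8-16 | 101 16-26 |
Completion: 100=2  101=26  102=8  103=16
Turnaround(101) = completion − arrival = 26 − 11 = 15

15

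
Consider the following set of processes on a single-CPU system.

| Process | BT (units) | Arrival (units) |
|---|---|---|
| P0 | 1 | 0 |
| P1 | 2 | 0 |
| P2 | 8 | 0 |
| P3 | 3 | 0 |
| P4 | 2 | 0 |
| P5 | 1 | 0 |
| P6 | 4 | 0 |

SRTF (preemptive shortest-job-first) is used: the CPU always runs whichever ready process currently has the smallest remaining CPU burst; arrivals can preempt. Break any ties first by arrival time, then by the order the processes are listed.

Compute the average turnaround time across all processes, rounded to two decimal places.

Gantt: | P0 0-1 | P5 1-2 | P1 2-4 | P4 4-6 | P3 6-9 | P6 9-13 | P2 13-21 |
Completion: P0=1  P1=4  P2=21  P3=9  P4=6  P5=2  P6=13
Turnaround (C−A): P0=1  P1=4  P2=21  P3=9  P4=6  P5=2  P6=13
Turnaround times: P0=1, P1=4, P2=21, P3=9, P4=6, P5=2, P6=13
Average turnaround = (1+4+21+9+6+2+13) / 7 = 56/7 = 8.00

8.00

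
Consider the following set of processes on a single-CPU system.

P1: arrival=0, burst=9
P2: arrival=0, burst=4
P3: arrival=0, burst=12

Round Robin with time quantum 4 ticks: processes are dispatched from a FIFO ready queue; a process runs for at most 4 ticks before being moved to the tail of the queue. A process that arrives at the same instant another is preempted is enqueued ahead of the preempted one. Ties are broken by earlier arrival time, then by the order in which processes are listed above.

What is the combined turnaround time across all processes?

Timeline: | P1 0-4 | P2 4-8 | P3 8-12 | P1 12-16 | P3 16-20 | P1 20-21 | P3 21-25 |
Completion: P1=21  P2=8  P3=25
Turnaround = completion − arrival: P1=21, P2=8, P3=25
Total turnaround = 21 + 8 + 25 = 54

54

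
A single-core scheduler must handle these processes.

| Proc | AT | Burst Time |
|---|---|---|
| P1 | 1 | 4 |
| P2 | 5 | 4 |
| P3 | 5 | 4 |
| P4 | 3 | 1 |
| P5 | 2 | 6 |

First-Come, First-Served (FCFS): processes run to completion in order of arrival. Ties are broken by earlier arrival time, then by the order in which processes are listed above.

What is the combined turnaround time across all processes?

Gantt: | idle 0-1 | P1 1-5 | P5 5-11 | P4 11-12 | P2 12-16 | P3 16-20 |
Completion: P1=5  P2=16  P3=20  P4=12  P5=11
Turnaround (C−A): P1=4  P2=11  P3=15  P4=9  P5=9
Turnaround = completion − arrival: P1=4, P2=11, P3=15, P4=9, P5=9
Total turnaround = 4 + 11 + 15 + 9 + 9 = 48

48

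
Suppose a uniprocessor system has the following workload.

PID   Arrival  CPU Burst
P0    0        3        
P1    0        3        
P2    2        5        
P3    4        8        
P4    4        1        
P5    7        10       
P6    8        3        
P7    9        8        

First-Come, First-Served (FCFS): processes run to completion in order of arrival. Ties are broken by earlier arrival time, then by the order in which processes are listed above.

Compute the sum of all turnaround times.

Timeline: | P0 0-3 | P1 3-6 | P2 6-11 | P3 11-19 | P4 19-20 | P5 20-30 | P6 30-33 | P7 33-41 |
Completion: P0=3  P1=6  P2=11  P3=19  P4=20  P5=30  P6=33  P7=41
Turnaround (C−A): P0=3  P1=6  P2=9  P3=15  P4=16  P5=23  P6=25  P7=32
Turnaround = completion − arrival: P0=3, P1=6, P2=9, P3=15, P4=16, P5=23, P6=25, P7=32
Total turnaround = 3 + 6 + 9 + 15 + 16 + 23 + 25 + 32 = 129

129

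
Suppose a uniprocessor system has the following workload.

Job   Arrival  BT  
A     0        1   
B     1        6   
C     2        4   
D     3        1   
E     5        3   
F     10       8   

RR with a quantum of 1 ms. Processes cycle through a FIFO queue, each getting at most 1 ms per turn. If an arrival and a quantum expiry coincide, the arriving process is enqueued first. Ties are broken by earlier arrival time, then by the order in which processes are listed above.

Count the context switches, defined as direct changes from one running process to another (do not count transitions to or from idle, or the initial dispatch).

Timeline: | A 0-1 | B 1-2 | C 2-3 | B 3-4 | D 4-5 | C 5-6 | B 6-7 | E 7-8 | C 8-9 | B 9-10 | E 10-11 | C 11-12 | F 12-13 | B 13-14 | E 14-15 | F 15-16 | B 16-17 | F 17-23 |
Completion: A=1  B=17  C=12  D=5  E=15  F=23
Turnaround (C−A): A=1  B=16  C=10  D=2  E=10  F=13

17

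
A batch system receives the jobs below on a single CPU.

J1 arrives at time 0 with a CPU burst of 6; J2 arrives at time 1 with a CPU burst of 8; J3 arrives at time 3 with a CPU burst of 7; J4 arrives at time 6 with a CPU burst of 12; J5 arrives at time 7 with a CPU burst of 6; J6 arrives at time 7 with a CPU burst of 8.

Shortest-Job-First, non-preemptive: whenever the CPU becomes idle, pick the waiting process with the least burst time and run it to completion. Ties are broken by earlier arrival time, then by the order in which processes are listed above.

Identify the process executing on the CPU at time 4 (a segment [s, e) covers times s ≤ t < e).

J1

Timeline: | J1 0-6 | J3 6-13 | J5 13-19 | J2 19-27 | J6 27-35 | J4 35-47 |
Completion: J1=6  J2=27  J3=13  J4=47  J5=19  J6=35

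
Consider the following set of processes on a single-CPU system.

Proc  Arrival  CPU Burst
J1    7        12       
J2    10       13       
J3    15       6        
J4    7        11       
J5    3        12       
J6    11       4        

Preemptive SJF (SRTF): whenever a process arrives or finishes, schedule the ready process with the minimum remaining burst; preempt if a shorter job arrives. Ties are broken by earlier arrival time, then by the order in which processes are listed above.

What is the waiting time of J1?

29

Gantt: | idle 0-3 | J5 3-15 | J6 15-19 | J3 19-25 | J4 25-36 | J1 36-48 | J2 48-61 |
Completion: J1=48  J2=61  J3=25  J4=36  J5=15  J6=19
Waiting(J1) = turnaround − burst = 41 − 12 = 29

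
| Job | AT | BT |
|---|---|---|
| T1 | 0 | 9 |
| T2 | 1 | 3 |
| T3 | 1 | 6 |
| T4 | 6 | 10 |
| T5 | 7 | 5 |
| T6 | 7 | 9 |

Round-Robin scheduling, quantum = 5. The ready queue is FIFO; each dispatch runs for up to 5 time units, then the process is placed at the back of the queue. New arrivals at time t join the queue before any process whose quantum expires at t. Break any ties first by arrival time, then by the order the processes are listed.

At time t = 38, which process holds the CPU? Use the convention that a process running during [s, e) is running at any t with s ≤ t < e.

T6

Schedule: | T1 0-5 | T2 5-8 | T3 8-13 | T1 13-17 | T4 17-22 | T5 22-27 | T6 27-32 | T3 32-33 | T4 33-38 | T6 38-42 |
Completion: T1=17  T2=8  T3=33  T4=38  T5=27  T6=42
Turnaround (C−A): T1=17  T2=7  T3=32  T4=32  T5=20  T6=35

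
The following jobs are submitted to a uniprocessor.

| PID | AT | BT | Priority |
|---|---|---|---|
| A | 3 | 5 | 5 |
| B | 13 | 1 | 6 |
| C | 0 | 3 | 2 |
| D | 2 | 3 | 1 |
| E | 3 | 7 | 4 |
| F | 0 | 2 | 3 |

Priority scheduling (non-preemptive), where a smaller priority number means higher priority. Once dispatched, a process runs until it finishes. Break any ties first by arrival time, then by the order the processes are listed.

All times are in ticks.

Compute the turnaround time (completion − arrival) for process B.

Gantt: | C 0-3 | D 3-6 | F 6-8 | E 8-15 | A 15-20 | B 20-21 |
Completion: A=20  B=21  C=3  D=6  E=15  F=8
Turnaround (C−A): A=17  B=8  C=3  D=4  E=12  F=8
Turnaround(B) = completion − arrival = 21 − 13 = 8

8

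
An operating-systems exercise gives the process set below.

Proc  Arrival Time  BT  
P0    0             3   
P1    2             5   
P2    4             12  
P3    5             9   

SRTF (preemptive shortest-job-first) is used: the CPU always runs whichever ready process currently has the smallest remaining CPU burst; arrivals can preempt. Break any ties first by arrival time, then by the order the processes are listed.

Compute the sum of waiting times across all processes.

17

Gantt: | P0 0-3 | P1 3-8 | P3 8-17 | P2 17-29 |
Completion: P0=3  P1=8  P2=29  P3=17
Turnaround (C−A): P0=3  P1=6  P2=25  P3=12
Waiting = turnaround − burst: P0=0, P1=1, P2=13, P3=3
Total waiting = 0 + 1 + 13 + 3 = 17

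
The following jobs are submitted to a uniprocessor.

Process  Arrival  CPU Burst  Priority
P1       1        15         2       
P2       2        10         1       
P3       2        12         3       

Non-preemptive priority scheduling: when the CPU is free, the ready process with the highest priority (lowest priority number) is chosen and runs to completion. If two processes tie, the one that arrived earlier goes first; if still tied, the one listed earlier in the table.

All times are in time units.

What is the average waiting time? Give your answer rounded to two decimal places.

Gantt: | idle 0-1 | P1 1-16 | P2 16-26 | P3 26-38 |
Completion: P1=16  P2=26  P3=38
Waiting times: P1=0, P2=14, P3=24
Average waiting = (0+14+24) / 3 = 38/3 = 12.67

12.67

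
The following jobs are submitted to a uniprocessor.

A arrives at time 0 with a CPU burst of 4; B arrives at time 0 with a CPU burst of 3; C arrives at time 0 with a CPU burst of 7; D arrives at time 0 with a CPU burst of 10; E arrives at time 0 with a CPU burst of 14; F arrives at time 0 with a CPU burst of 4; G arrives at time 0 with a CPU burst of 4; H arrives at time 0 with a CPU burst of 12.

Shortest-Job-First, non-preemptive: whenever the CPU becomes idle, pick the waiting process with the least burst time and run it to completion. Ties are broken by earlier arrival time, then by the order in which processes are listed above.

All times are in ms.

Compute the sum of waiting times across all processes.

Schedule: | B 0-3 | A 3-7 | F 7-11 | G 11-15 | C 15-22 | D 22-32 | H 32-44 | E 44-58 |
Completion: A=7  B=3  C=22  D=32  E=58  F=11  G=15  H=44
Waiting = turnaround − burst: A=3, B=0, C=15, D=22, E=44, F=7, G=11, H=32
Total waiting = 3 + 0 + 15 + 22 + 44 + 7 + 11 + 32 = 134

134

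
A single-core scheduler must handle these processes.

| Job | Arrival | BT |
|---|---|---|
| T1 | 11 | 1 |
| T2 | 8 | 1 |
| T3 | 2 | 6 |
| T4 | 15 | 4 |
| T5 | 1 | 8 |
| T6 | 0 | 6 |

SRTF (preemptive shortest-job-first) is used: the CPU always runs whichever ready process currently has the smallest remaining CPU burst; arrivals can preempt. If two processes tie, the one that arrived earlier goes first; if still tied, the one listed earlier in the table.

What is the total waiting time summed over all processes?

Timeline: | T6 0-6 | T3 6-8 | T2 8-9 | T3 9-11 | T1 11-12 | T3 12-14 | T5 14-15 | T4 15-19 | T5 19-26 |
Completion: T1=12  T2=9  T3=14  T4=19  T5=26  T6=6
Waiting = turnaround − burst: T1=0, T2=0, T3=6, T4=0, T5=17, T6=0
Total waiting = 0 + 0 + 6 + 0 + 17 + 0 = 23

23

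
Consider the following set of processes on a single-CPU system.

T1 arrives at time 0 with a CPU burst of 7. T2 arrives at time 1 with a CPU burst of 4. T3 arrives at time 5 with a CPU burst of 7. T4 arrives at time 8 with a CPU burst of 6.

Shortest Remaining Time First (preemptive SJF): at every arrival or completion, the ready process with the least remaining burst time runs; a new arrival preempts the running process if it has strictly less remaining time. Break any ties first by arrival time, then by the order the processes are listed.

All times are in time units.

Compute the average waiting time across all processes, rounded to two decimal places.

4.75

Schedule: | T1 0-1 | T2 1-5 | T1 5-11 | T4 11-17 | T3 17-24 |
Completion: T1=11  T2=5  T3=24  T4=17
Waiting times: T1=4, T2=0, T3=12, T4=3
Average waiting = (4+0+12+3) / 4 = 19/4 = 4.75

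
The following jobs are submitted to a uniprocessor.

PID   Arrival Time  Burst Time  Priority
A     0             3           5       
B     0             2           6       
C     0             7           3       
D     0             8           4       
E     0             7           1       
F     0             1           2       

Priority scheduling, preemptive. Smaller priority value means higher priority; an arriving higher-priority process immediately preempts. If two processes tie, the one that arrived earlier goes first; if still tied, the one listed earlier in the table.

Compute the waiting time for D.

15

Schedule: | E 0-7 | F 7-8 | C 8-15 | D 15-23 | A 23-26 | B 26-28 |
Completion: A=26  B=28  C=15  D=23  E=7  F=8
Turnaround (C−A): A=26  B=28  C=15  D=23  E=7  F=8
Waiting(D) = turnaround − burst = 23 − 8 = 15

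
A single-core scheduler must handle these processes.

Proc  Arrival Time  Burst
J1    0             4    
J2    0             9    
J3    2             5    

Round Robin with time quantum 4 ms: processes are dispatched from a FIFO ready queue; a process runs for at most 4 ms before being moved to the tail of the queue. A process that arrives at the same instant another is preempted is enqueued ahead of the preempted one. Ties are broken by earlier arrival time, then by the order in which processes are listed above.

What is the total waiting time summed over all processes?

Timeline: | J1 0-4 | J2 4-8 | J3 8-12 | J2 12-16 | J3 16-17 | J2 17-18 |
Completion: J1=4  J2=18  J3=17
Waiting = turnaround − burst: J1=0, J2=9, J3=10
Total waiting = 0 + 9 + 10 = 19

19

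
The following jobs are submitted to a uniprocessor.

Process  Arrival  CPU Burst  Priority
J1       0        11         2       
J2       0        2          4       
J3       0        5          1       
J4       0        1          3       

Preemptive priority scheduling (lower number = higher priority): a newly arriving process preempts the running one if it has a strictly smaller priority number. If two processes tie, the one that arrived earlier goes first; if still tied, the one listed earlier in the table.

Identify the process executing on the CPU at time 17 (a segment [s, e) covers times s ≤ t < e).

Schedule: | J3 0-5 | J1 5-16 | J4 16-17 | J2 17-19 |
Completion: J1=16  J2=19  J3=5  J4=17

J2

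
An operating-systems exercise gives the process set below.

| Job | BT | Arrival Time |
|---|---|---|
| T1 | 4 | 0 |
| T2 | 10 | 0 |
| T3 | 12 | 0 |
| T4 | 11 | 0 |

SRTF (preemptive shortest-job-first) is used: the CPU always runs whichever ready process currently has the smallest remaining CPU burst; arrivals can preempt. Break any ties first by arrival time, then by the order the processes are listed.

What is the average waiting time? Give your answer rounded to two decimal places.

Schedule: | T1 0-4 | T2 4-14 | T4 14-25 | T3 25-37 |
Completion: T1=4  T2=14  T3=37  T4=25
Turnaround (C−A): T1=4  T2=14  T3=37  T4=25
Waiting times: T1=0, T2=4, T3=25, T4=14
Average waiting = (0+4+25+14) / 4 = 43/4 = 10.75

10.75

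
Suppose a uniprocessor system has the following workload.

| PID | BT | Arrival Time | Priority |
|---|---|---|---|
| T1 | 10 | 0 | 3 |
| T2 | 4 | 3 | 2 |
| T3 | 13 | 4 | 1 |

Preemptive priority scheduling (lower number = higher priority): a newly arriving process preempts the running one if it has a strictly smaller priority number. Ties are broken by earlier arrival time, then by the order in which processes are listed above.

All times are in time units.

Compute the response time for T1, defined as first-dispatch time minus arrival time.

Gantt: | T1 0-3 | T2 3-4 | T3 4-17 | T2 17-20 | T1 20-27 |
Completion: T1=27  T2=20  T3=17
Turnaround (C−A): T1=27  T2=17  T3=13
Response(T1) = first start − arrival = 0 − 0 = 0

0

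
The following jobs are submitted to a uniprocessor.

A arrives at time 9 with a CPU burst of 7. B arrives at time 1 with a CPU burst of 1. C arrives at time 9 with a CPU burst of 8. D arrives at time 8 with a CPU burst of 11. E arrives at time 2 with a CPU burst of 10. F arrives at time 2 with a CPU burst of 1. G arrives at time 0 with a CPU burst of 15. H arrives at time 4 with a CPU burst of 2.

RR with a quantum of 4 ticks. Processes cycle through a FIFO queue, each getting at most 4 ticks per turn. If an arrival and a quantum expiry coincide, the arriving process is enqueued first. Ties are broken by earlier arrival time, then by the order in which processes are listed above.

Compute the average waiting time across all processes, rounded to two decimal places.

22.88

Gantt: | G 0-4 | B 4-5 | E 5-9 | F 9-10 | H 10-12 | G 12-16 | D 16-20 | A 20-24 | C 24-28 | E 28-32 | G 32-36 | D 36-40 | A 40-43 | C 43-47 | E 47-49 | G 49-52 | D 52-55 |
Completion: A=43  B=5  C=47  D=55  E=49  F=10  G=52  H=12
Turnaround (C−A): A=34  B=4  C=38  D=47  E=47  F=8  G=52  H=8
Waiting times: A=27, B=3, C=30, D=36, E=37, F=7, G=37, H=6
Average waiting = (27+3+30+36+37+7+37+6) / 8 = 183/8 = 22.88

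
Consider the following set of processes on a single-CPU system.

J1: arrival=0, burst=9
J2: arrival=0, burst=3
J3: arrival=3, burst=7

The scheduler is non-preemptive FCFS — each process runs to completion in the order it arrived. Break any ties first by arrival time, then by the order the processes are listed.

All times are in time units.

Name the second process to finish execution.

J2

Schedule: | J1 0-9 | J2 9-12 | J3 12-19 |
Completion: J1=9  J2=12  J3=19
Turnaround (C−A): J1=9  J2=12  J3=16
Finish order: J1 → J2 → J3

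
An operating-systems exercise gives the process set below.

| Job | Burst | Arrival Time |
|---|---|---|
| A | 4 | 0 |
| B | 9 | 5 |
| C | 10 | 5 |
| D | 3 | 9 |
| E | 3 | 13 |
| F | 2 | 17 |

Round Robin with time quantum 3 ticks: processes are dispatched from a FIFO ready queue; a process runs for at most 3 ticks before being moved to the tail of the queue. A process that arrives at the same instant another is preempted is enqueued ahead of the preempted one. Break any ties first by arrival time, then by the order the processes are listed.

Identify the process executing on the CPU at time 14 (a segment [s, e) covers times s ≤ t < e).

D

Gantt: | A 0-4 | idle 4-5 | B 5-8 | C 8-11 | B 11-14 | D 14-17 | C 17-20 | E 20-23 | B 23-26 | F 26-28 | C 28-32 |
Completion: A=4  B=26  C=32  D=17  E=23  F=28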